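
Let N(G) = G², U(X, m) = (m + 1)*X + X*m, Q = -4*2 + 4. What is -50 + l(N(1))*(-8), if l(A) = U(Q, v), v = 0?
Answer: -18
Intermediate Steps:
Q = -4 (Q = -8 + 4 = -4)
U(X, m) = X*m + X*(1 + m) (U(X, m) = (1 + m)*X + X*m = X*(1 + m) + X*m = X*m + X*(1 + m))
l(A) = -4 (l(A) = -4*(1 + 2*0) = -4*(1 + 0) = -4*1 = -4)
-50 + l(N(1))*(-8) = -50 - 4*(-8) = -50 + 32 = -18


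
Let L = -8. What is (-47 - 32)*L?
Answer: 632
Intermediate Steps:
(-47 - 32)*L = (-47 - 32)*(-8) = -79*(-8) = 632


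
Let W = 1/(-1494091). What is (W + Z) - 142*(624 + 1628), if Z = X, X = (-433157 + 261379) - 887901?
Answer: -2061043253134/1494091 ≈ -1.3795e+6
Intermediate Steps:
W = -1/1494091 ≈ -6.6930e-7
X = -1059679 (X = -171778 - 887901 = -1059679)
Z = -1059679
(W + Z) - 142*(624 + 1628) = (-1/1494091 - 1059679) - 142*(624 + 1628) = -1583256856790/1494091 - 142*2252 = -1583256856790/1494091 - 319784 = -2061043253134/1494091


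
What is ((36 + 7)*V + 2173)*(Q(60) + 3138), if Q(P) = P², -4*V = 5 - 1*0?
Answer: 28559013/2 ≈ 1.4280e+7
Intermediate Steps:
V = -5/4 (V = -(5 - 1*0)/4 = -(5 + 0)/4 = -¼*5 = -5/4 ≈ -1.2500)
((36 + 7)*V + 2173)*(Q(60) + 3138) = ((36 + 7)*(-5/4) + 2173)*(60² + 3138) = (43*(-5/4) + 2173)*(3600 + 3138) = (-215/4 + 2173)*6738 = (8477/4)*6738 = 28559013/2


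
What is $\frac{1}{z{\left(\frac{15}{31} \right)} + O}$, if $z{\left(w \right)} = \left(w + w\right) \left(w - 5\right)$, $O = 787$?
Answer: $\frac{961}{752107} \approx 0.0012777$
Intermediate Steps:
$z{\left(w \right)} = 2 w \left(-5 + w\right)$
$\frac{1}{z{\left(\frac{15}{31} \right)} + O} = \frac{1}{2 \cdot \frac{15}{31} \left(-5 + \frac{15}{31}\right) + 787} = \frac{1}{2 \cdot \frac{15}{31} \left(- \frac{140}{31}\right) + 787} = \frac{1}{- \frac{4200}{961} + 787} = \frac{1}{\frac{752107}{961}} = \frac{961}{752107}$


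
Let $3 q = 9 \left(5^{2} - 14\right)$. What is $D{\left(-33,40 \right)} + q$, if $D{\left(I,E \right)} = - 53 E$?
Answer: $-2087$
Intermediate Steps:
$q = 33$ ($q = \frac{9 \left(5^{2} - 14\right)}{3} = \frac{9 \left(25 - 14\right)}{3} = \frac{9 \cdot 11}{3} = \frac{1}{3} \cdot 99 = 33$)
$D{\left(-33,40 \right)} + q = \left(-53\right) 40 + 33 = -2120 + 33 = -2087$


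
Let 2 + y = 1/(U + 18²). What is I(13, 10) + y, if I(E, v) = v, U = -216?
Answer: 865/108 ≈ 8.0093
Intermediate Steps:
y = -215/108 (y = -2 + 1/(-216 + 18²) = -2 + 1/(-216 + 324) = -2 + 1/108 = -215/108 ≈ -1.9907)
I(13, 10) + y = 10 - 215/108 = 865/108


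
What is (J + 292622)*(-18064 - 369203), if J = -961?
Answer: -112950680487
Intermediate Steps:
(J + 292622)*(-18064 - 369203) = (-961 + 292622)*(-18064 - 369203) = 291661*(-387267) = -112950680487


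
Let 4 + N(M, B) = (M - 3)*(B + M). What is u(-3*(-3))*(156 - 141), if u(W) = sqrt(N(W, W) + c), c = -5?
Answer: 45*sqrt(11) ≈ 149.25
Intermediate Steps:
N(M, B) = -4 + (-3 + M)*(B + M) (N(M, B) = -4 + (M - 3)*(B + M) = -4 + (-3 + M)*(B + M))
u(W) = sqrt(-9 - 6*W + 2*W**2) (u(W) = sqrt((-4 + W**2 - 3*W - 3*W + W*W) - 5) = sqrt((-4 + W**2 - 3*W - 3*W + W**2) - 5) = sqrt((-4 - 6*W + 2*W**2) - 5) = sqrt(-9 - 6*W + 2*W**2))
u(-3*(-3))*(156 - 141) = sqrt(-9 - (-18)*(-3) + 2*(-3*(-3))**2)*(156 - 141) = sqrt(-9 - 6*9 + 2*9**2)*15 = sqrt(-9 - 54 + 2*81)*15 = sqrt(-9 - 54 + 162)*15 = sqrt(99)*15 = (3*sqrt(11))*15 = 45*sqrt(11)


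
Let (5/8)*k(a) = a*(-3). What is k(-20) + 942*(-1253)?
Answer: -1180230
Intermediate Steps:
k(a) = -24*a/5 (k(a) = 8*(a*(-3))/5 = 8*(-3*a)/5 = -24*a/5)
k(-20) + 942*(-1253) = -24/5*(-20) + 942*(-1253) = 96 - 1180326 = -1180230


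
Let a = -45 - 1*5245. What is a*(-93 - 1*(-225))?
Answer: -698280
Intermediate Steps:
a = -5290 (a = -45 - 5245 = -5290)
a*(-93 - 1*(-225)) = -5290*(-93 - 1*(-225)) = -5290*(-93 + 225) = -5290*132 = -698280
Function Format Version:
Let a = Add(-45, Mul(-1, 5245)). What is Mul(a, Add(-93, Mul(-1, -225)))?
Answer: -698280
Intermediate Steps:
a = -5290 (a = Add(-45, -5245) = -5290)
Mul(a, Add(-93, Mul(-1, -225))) = Mul(-5290, Add(-93, Mul(-1, -225))) = Mul(-5290, Add(-93, 225)) = Mul(-5290, 132) = -698280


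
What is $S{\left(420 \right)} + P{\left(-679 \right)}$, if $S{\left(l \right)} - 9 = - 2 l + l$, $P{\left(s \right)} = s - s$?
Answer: $-411$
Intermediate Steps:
$P{\left(s \right)} = 0$
$S{\left(l \right)} = 9 - l$ ($S{\left(l \right)} = 9 + \left(- 2 l + l\right) = 9 - l$)
$S{\left(420 \right)} + P{\left(-679 \right)} = \left(9 - 420\right) + 0 = -411 + 0 = -411$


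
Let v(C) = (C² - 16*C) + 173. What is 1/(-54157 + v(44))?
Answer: -1/52752 ≈ -1.8957e-5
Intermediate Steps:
v(C) = 173 + C² - 16*C
1/(-54157 + v(44)) = 1/(-54157 + (173 + 44² - 16*44)) = 1/(-54157 + (173 + 1936 - 704)) = 1/(-54157 + 1405) = 1/(-52752) = -1/52752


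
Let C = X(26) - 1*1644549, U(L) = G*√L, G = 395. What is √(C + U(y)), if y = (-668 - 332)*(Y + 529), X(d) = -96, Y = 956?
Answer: √(-1644645 + 59250*I*√66) ≈ 185.73 + 1295.8*I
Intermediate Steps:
y = -1485000 (y = (-668 - 332)*(956 + 529) = -1000*1485 = -1485000)
U(L) = 395*√L
C = -1644645 (C = -96 - 1*1644549 = -96 - 1644549 = -1644645)
√(C + U(y)) = √(-1644645 + 395*√(-1485000)) = √(-1644645 + 395*(150*I*√66)) = √(-1644645 + 59250*I*√66)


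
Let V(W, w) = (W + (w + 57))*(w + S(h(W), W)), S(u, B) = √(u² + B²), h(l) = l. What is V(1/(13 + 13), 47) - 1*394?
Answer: 116891/26 + 2705*√2/676 ≈ 4501.5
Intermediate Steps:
S(u, B) = √(B² + u²)
V(W, w) = (w + √2*√(W²))*(57 + W + w) (V(W, w) = (W + (w + 57))*(w + √(W² + W²)) = (W + (57 + w))*(w + √(2*W²)) = (57 + W + w)*(w + √2*√(W²)) = (w + √2*√(W²))*(57 + W + w))
V(1/(13 + 13), 47) - 1*394 = (47² + 57*47 + 47/(13 + 13) + 57*√2*√((1/(13 + 13))²) + √2*√((1/(13 + 13))²)/(13 + 13) + 47*√2*√((1/(13 + 13))²)) - 1*394 = (2209 + 2679 + 47/26 + 57*√2*√((1/26)²) + √2*√((1/26)²)/26 + 47*√2*√((1/26)²)) - 394 = (2209 + 2679 + (1/26)*47 + 57*√2*√((1/26)²) + √2*√((1/26)²)/26 + 47*√2*√((1/26)²)) - 394 = (2209 + 2679 + 47/26 + 57*√2*√(1/676) + √2*√(1/676)/26 + 47*√2*√(1/676)) - 394 = (2209 + 2679 + 47/26 + 57*√2*(1/26) + (1/26)*√2*(1/26) + 47*√2*(1/26)) - 394 = (2209 + 2679 + 47/26 + 57*√2/26 + √2/676 + 47*√2/26) - 394 = (127135/26 + 2705*√2/676) - 394 = 116891/26 + 2705*√2/676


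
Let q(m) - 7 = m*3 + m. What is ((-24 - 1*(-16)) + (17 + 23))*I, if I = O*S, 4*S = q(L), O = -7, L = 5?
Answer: -1512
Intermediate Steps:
q(m) = 7 + 4*m (q(m) = 7 + (m*3 + m) = 7 + (3*m + m) = 7 + 4*m)
S = 27/4 (S = (7 + 4*5)/4 = (7 + 20)/4 = (1/4)*27 = 27/4 ≈ 6.7500)
I = -189/4 (I = -7*27/4 = -189/4 ≈ -47.250)
((-24 - 1*(-16)) + (17 + 23))*I = ((-24 - 1*(-16)) + (17 + 23))*(-189/4) = ((-24 + 16) + 40)*(-189/4) = (-8 + 40)*(-189/4) = 32*(-189/4) = -1512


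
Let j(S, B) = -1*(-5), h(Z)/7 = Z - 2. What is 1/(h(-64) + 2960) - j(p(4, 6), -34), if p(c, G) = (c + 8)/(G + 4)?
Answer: -12489/2498 ≈ -4.9996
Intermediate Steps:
h(Z) = -14 + 7*Z (h(Z) = 7*(Z - 2) = 7*(-2 + Z) = -14 + 7*Z)
p(c, G) = (8 + c)/(4 + G)
j(S, B) = 5
1/(h(-64) + 2960) - j(p(4, 6), -34) = 1/((-14 + 7*(-64)) + 2960) - 1*5 = 1/((-14 - 448) + 2960) - 5 = 1/(-462 + 2960) - 5 = 1/2498 - 5 = -12489/2498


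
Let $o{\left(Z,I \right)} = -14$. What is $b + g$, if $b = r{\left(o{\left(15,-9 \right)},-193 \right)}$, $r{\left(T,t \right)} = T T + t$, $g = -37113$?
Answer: $-37110$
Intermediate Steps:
$r{\left(T,t \right)} = t + T^{2}$ ($r{\left(T,t \right)} = T^{2} + t = t + T^{2}$)
$b = 3$ ($b = -193 + \left(-14\right)^{2} = -193 + 196 = 3$)
$b + g = 3 - 37113 = -37110$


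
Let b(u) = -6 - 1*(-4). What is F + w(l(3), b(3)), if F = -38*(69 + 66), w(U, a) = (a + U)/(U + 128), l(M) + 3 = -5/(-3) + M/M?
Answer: -1964797/383 ≈ -5130.0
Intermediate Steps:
b(u) = -2 (b(u) = -6 + 4 = -2)
l(M) = -1/3 (l(M) = -3 + (-5/(-3) + M/M) = -3 + (-5*(-1/3) + 1) = -3 + (5/3 + 1) = -3 + 8/3 = -1/3)
w(U, a) = (U + a)/(128 + U)
F = -5130 (F = -38*135 = -5130)
F + w(l(3), b(3)) = -5130 + (-1/3 - 2)/(128 - 1/3) = -5130 - 7/3/(383/3) = -5130 + (3/383)*(-7/3) = -5130 - 7/383 = -1964797/383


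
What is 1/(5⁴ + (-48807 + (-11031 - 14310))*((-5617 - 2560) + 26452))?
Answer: -1/1355054075 ≈ -7.3798e-10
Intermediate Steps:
1/(5⁴ + (-48807 + (-11031 - 14310))*((-5617 - 2560) + 26452)) = 1/(625 + (-48807 - 25341)*(-8177 + 26452)) = 1/(625 - 74148*18275) = 1/(625 - 1355054700) = 1/(-1355054075) = -1/1355054075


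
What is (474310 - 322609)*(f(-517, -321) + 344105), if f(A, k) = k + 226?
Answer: 52186661010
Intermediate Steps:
f(A, k) = 226 + k
(474310 - 322609)*(f(-517, -321) + 344105) = (474310 - 322609)*((226 - 321) + 344105) = 151701*(-95 + 344105) = 151701*344010 = 52186661010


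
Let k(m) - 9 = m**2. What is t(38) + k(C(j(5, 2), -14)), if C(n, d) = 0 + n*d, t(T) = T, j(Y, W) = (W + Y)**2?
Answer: 470643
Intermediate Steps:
C(n, d) = d*n (C(n, d) = 0 + d*n = d*n)
k(m) = 9 + m**2
t(38) + k(C(j(5, 2), -14)) = 38 + (9 + (-14*(2 + 5)**2)**2) = 38 + (9 + (-14*7**2)**2) = 38 + (9 + (-14*49)**2) = 38 + (9 + (-686)**2) = 38 + (9 + 470596) = 38 + 470605 = 470643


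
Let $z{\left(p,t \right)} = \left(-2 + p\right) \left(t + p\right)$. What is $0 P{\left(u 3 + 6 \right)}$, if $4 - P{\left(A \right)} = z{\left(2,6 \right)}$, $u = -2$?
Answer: $0$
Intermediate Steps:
$z{\left(p,t \right)} = \left(-2 + p\right) \left(p + t\right)$
$P{\left(A \right)} = 4$ ($P{\left(A \right)} = 4 - \left(2^{2} - 4 - 12 + 2 \cdot 6\right) = 4 - \left(4 - 4 - 12 + 12\right) = 4 - 0 = 4 + 0 = 4$)
$0 P{\left(u 3 + 6 \right)} = 0 \cdot 4 = 0$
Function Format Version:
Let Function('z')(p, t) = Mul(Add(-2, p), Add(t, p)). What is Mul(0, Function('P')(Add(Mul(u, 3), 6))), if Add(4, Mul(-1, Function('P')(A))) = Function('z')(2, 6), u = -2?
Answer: 0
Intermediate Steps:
Function('z')(p, t) = Mul(Add(-2, p), Add(p, t))
Function('P')(A) = 4 (Function('P')(A) = Add(4, Mul(-1, Add(Pow(2, 2), Mul(-2, 2), Mul(-2, 6), Mul(2, 6)))) = Add(4, Mul(-1, Add(4, -4, -12, 12))) = Add(4, Mul(-1, 0)) = Add(4, 0) = 4)
Mul(0, Function('P')(Add(Mul(u, 3), 6))) = Mul(0, 4) = 0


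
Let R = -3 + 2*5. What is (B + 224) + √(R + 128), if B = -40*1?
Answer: 184 + 3*√15 ≈ 195.62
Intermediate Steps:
B = -40
R = 7 (R = -3 + 10 = 7)
(B + 224) + √(R + 128) = (-40 + 224) + √(7 + 128) = 184 + √135 = 184 + 3*√15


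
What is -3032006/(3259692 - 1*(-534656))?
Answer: -1516003/1897174 ≈ -0.79908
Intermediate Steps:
-3032006/(3259692 - 1*(-534656)) = -3032006/(3259692 + 534656) = -3032006/3794348 = -3032006*1/3794348 = -1516003/1897174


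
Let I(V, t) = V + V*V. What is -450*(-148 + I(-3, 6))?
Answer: 63900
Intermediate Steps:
I(V, t) = V + V²
-450*(-148 + I(-3, 6)) = -450*(-148 - 3*(1 - 3)) = -450*(-148 - 3*(-2)) = -450*(-148 + 6) = -450*(-142) = 63900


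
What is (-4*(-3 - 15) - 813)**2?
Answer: 549081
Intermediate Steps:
(-4*(-3 - 15) - 813)**2 = (-4*(-18) - 813)**2 = (72 - 813)**2 = (-741)**2 = 549081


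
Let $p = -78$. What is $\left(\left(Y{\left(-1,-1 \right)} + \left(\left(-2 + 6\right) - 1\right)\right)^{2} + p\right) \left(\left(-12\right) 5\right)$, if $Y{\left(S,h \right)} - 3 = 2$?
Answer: $840$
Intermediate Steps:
$Y{\left(S,h \right)} = 5$ ($Y{\left(S,h \right)} = 3 + 2 = 5$)
$\left(\left(Y{\left(-1,-1 \right)} + \left(\left(-2 + 6\right) - 1\right)\right)^{2} + p\right) \left(\left(-12\right) 5\right) = \left(\left(5 + \left(\left(-2 + 6\right) - 1\right)\right)^{2} - 78\right) \left(\left(-12\right) 5\right) = \left(\left(5 + \left(4 - 1\right)\right)^{2} - 78\right) \left(-60\right) = \left(\left(5 + 3\right)^{2} - 78\right) \left(-60\right) = \left(8^{2} - 78\right) \left(-60\right) = \left(64 - 78\right) \left(-60\right) = \left(-14\right) \left(-60\right) = 840$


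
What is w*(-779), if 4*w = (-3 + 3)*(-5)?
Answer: 0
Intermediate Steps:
w = 0 (w = ((-3 + 3)*(-5))/4 = (0*(-5))/4 = (1/4)*0 = 0)
w*(-779) = 0*(-779) = 0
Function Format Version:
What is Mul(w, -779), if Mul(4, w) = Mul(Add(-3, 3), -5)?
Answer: 0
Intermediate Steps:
w = 0 (w = Mul(Rational(1, 4), Mul(Add(-3, 3), -5)) = Mul(Rational(1, 4), Mul(0, -5)) = Mul(Rational(1, 4), 0) = 0)
Mul(w, -779) = Mul(0, -779) = 0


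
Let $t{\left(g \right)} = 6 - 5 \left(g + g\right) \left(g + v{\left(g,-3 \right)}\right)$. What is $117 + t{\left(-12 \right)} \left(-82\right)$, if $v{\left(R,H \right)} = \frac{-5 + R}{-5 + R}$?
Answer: $107865$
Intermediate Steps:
$v{\left(R,H \right)} = 1$
$t{\left(g \right)} = 6 - 10 g \left(1 + g\right)$ ($t{\left(g \right)} = 6 - 5 \left(g + g\right) \left(g + 1\right) = 6 - 5 \cdot 2 g \left(1 + g\right) = 6 - 10 g \left(1 + g\right)$)
$117 + t{\left(-12 \right)} \left(-82\right) = 117 + \left(6 - -120 - 10 \left(-12\right)^{2}\right) \left(-82\right) = 117 + \left(6 + 120 - 1440\right) \left(-82\right) = 117 - -107748 = 117 + 107748 = 107865$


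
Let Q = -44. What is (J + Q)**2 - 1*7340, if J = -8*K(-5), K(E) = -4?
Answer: -7196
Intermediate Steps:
J = 32 (J = -8*(-4) = 32)
(J + Q)**2 - 1*7340 = (32 - 44)**2 - 1*7340 = (-12)**2 - 7340 = 144 - 7340 = -7196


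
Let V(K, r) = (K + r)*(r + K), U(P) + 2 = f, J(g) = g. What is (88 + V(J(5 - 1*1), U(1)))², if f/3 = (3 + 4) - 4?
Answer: 43681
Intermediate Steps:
f = 9 (f = 3*((3 + 4) - 4) = 3*(7 - 4) = 3*3 = 9)
U(P) = 7 (U(P) = -2 + 9 = 7)
V(K, r) = (K + r)² (V(K, r) = (K + r)*(K + r) = (K + r)²)
(88 + V(J(5 - 1*1), U(1)))² = (88 + ((5 - 1*1) + 7)²)² = (88 + ((5 - 1) + 7)²)² = (88 + (4 + 7)²)² = (88 + 11²)² = (88 + 121)² = 209² = 43681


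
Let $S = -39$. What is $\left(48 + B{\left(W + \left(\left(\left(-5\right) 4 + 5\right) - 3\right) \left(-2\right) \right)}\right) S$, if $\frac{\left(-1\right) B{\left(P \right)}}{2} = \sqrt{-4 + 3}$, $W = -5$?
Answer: $-1872 + 78 i \approx -1872.0 + 78.0 i$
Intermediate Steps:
$B{\left(P \right)} = - 2 i$ ($B{\left(P \right)} = - 2 \sqrt{-4 + 3} = - 2 \sqrt{-1} = - 2 i$)
$\left(48 + B{\left(W + \left(\left(\left(-5\right) 4 + 5\right) - 3\right) \left(-2\right) \right)}\right) S = \left(48 - 2 i\right) \left(-39\right) = -1872 + 78 i$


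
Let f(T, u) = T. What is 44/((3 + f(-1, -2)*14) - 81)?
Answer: -11/23 ≈ -0.47826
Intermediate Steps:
44/((3 + f(-1, -2)*14) - 81) = 44/((3 - 1*14) - 81) = 44/((3 - 14) - 81) = 44/(-11 - 81) = 44/(-92) = -1/92*44 = -11/23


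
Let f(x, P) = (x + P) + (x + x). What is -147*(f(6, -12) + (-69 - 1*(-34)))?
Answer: 4263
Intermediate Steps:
f(x, P) = P + 3*x (f(x, P) = (P + x) + 2*x = P + 3*x)
-147*(f(6, -12) + (-69 - 1*(-34))) = -147*((-12 + 3*6) + (-69 - 1*(-34))) = -147*((-12 + 18) + (-69 + 34)) = -147*(6 - 35) = -147*(-29) = 4263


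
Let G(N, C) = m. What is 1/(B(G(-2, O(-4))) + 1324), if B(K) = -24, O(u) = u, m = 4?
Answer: 1/1300 ≈ 0.00076923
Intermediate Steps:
G(N, C) = 4
1/(B(G(-2, O(-4))) + 1324) = 1/(-24 + 1324) = 1/1300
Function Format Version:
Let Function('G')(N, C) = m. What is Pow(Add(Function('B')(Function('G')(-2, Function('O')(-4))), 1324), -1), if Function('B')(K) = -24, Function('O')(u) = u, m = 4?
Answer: Rational(1, 1300) ≈ 0.00076923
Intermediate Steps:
Function('G')(N, C) = 4
Pow(Add(Function('B')(Function('G')(-2, Function('O')(-4))), 1324), -1) = Pow(Add(-24, 1324), -1) = Pow(1300, -1) = Rational(1, 1300)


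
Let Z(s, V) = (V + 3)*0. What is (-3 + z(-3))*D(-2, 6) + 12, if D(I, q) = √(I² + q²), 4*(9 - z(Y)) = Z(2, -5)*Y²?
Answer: 12 + 12*√10 ≈ 49.947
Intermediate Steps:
Z(s, V) = 0 (Z(s, V) = (3 + V)*0 = 0)
z(Y) = 9 (z(Y) = 9 - 0*Y² = 9 - ¼*0 = 9 + 0 = 9)
(-3 + z(-3))*D(-2, 6) + 12 = (-3 + 9)*√((-2)² + 6²) + 12 = 6*√(4 + 36) + 12 = 6*√40 + 12 = 6*(2*√10) + 12 = 12*√10 + 12 = 12 + 12*√10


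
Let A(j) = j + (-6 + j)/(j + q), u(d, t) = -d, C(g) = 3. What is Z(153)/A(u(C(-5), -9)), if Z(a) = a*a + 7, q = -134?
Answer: -1603996/201 ≈ -7980.1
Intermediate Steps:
A(j) = j + (-6 + j)/(-134 + j) (A(j) = j + (-6 + j)/(j - 134) = j + (-6 + j)/(-134 + j))
Z(a) = 7 + a² (Z(a) = a² + 7 = 7 + a²)
Z(153)/A(u(C(-5), -9)) = (7 + 153²)/(((-6 + (-1*3)² - (-133)*3)/(-134 - 1*3))) = (7 + 23409)/(((-6 + (-3)² - 133*(-3))/(-134 - 3))) = 23416/(((-6 + 9 + 399)/(-137))) = 23416/((-1/137*402)) = 23416/(-402/137) = 23416*(-137/402) = -1603996/201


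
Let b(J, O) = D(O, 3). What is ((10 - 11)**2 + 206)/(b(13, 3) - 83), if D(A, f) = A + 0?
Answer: -207/80 ≈ -2.5875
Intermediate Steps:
D(A, f) = A
b(J, O) = O
((10 - 11)**2 + 206)/(b(13, 3) - 83) = ((10 - 11)**2 + 206)/(3 - 83) = ((-1)**2 + 206)/(-80) = (1 + 206)*(-1/80) = 207*(-1/80) = -207/80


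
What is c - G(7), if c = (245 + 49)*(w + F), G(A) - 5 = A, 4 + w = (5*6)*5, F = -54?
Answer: 27036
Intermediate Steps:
w = 146 (w = -4 + (5*6)*5 = -4 + 30*5 = -4 + 150 = 146)
G(A) = 5 + A
c = 27048 (c = (245 + 49)*(146 - 54) = 294*92 = 27048)
c - G(7) = 27048 - (5 + 7) = 27048 - 1*12 = 27048 - 12 = 27036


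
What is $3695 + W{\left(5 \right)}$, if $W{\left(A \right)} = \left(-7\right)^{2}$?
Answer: $3744$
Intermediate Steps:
$W{\left(A \right)} = 49$
$3695 + W{\left(5 \right)} = 3695 + 49 = 3744$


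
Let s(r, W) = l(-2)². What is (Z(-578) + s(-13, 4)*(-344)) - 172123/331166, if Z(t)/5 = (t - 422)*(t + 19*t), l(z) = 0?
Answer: 19141394627877/331166 ≈ 5.7800e+7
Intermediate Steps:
s(r, W) = 0 (s(r, W) = 0² = 0)
Z(t) = 100*t*(-422 + t) (Z(t) = 5*((t - 422)*(t + 19*t)) = 5*((-422 + t)*(20*t)) = 5*(20*t*(-422 + t)) = 100*t*(-422 + t))
(Z(-578) + s(-13, 4)*(-344)) - 172123/331166 = (100*(-578)*(-422 - 578) + 0*(-344)) - 172123/331166 = (100*(-578)*(-1000) + 0) - 172123*1/331166 = (57800000 + 0) - 172123/331166 = 57800000 - 172123/331166 = 19141394627877/331166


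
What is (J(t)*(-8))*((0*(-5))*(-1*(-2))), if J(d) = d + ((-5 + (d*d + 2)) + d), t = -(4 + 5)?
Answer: 0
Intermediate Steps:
t = -9 (t = -1*9 = -9)
J(d) = -3 + d² + 2*d (J(d) = d + ((-5 + (d² + 2)) + d) = d + ((-5 + (2 + d²)) + d) = d + ((-3 + d²) + d) = d + (-3 + d + d²) = -3 + d² + 2*d)
(J(t)*(-8))*((0*(-5))*(-1*(-2))) = ((-3 + (-9)² + 2*(-9))*(-8))*((0*(-5))*(-1*(-2))) = ((-3 + 81 - 18)*(-8))*(0*2) = (60*(-8))*0 = -480*0 = 0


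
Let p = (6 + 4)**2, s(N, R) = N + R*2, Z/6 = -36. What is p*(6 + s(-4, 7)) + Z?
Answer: 1384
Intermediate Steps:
Z = -216 (Z = 6*(-36) = -216)
s(N, R) = N + 2*R
p = 100 (p = 10**2 = 100)
p*(6 + s(-4, 7)) + Z = 100*(6 + (-4 + 2*7)) - 216 = 100*(6 + (-4 + 14)) - 216 = 100*(6 + 10) - 216 = 100*16 - 216 = 1600 - 216 = 1384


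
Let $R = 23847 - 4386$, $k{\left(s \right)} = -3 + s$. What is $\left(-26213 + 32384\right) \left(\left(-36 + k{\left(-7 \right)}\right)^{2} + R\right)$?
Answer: $133151667$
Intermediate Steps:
$R = 19461$
$\left(-26213 + 32384\right) \left(\left(-36 + k{\left(-7 \right)}\right)^{2} + R\right) = \left(-26213 + 32384\right) \left(\left(-36 - 10\right)^{2} + 19461\right) = 6171 \left(\left(-36 - 10\right)^{2} + 19461\right) = 6171 \left(\left(-46\right)^{2} + 19461\right) = 6171 \left(2116 + 19461\right) = 6171 \cdot 21577 = 133151667$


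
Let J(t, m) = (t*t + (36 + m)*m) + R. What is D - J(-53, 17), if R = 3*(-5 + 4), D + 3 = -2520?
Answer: -6230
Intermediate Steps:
D = -2523 (D = -3 - 2520 = -2523)
R = -3 (R = 3*(-1) = -3)
J(t, m) = -3 + t² + m*(36 + m) (J(t, m) = (t*t + (36 + m)*m) - 3 = (t² + m*(36 + m)) - 3 = -3 + t² + m*(36 + m))
D - J(-53, 17) = -2523 - (-3 + 17² + (-53)² + 36*17) = -2523 - (-3 + 289 + 2809 + 612) = -2523 - 1*3707 = -2523 - 3707 = -6230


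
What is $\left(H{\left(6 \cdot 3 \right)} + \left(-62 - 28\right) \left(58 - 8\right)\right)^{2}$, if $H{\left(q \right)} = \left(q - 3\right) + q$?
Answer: $19954089$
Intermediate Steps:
$H{\left(q \right)} = -3 + 2 q$ ($H{\left(q \right)} = \left(q - 3\right) + q = \left(-3 + q\right) + q = -3 + 2 q$)
$\left(H{\left(6 \cdot 3 \right)} + \left(-62 - 28\right) \left(58 - 8\right)\right)^{2} = \left(\left(-3 + 2 \cdot 6 \cdot 3\right) + \left(-62 - 28\right) \left(58 - 8\right)\right)^{2} = \left(\left(-3 + 2 \cdot 18\right) - 4500\right)^{2} = \left(\left(-3 + 36\right) - 4500\right)^{2} = \left(33 - 4500\right)^{2} = \left(-4467\right)^{2} = 19954089$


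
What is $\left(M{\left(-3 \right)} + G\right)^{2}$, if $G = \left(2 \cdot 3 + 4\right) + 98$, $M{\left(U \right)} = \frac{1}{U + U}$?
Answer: $\frac{418609}{36} \approx 11628.0$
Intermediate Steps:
$M{\left(U \right)} = \frac{1}{2 U}$
$G = 108$ ($G = \left(6 + 4\right) + 98 = 10 + 98 = 108$)
$\left(M{\left(-3 \right)} + G\right)^{2} = \left(\frac{1}{2 \left(-3\right)} + 108\right)^{2} = \left(\frac{1}{2} \left(- \frac{1}{3}\right) + 108\right)^{2} = \left(- \frac{1}{6} + 108\right)^{2} = \left(\frac{647}{6}\right)^{2} = \frac{418609}{36}$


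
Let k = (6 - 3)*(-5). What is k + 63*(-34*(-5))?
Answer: 10695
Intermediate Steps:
k = -15 (k = 3*(-5) = -15)
k + 63*(-34*(-5)) = -15 + 63*(-34*(-5)) = -15 + 63*170 = -15 + 10710 = 10695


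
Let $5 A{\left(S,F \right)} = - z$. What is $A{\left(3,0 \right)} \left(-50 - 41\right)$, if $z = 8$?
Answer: $\frac{728}{5} \approx 145.6$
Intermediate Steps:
$A{\left(S,F \right)} = - \frac{8}{5}$ ($A{\left(S,F \right)} = \frac{\left(-1\right) 8}{5} = \frac{1}{5} \left(-8\right) = - \frac{8}{5}$)
$A{\left(3,0 \right)} \left(-50 - 41\right) = - \frac{8 \left(-50 - 41\right)}{5} = \left(- \frac{8}{5}\right) \left(-91\right) = \frac{728}{5}$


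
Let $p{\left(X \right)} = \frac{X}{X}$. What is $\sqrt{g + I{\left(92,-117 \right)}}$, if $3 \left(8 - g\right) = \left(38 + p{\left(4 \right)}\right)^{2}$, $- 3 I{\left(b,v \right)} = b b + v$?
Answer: $\frac{2 i \sqrt{7383}}{3} \approx 57.283 i$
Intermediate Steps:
$p{\left(X \right)} = 1$
$I{\left(b,v \right)} = - \frac{v}{3} - \frac{b^{2}}{3}$ ($I{\left(b,v \right)} = - \frac{b b + v}{3} = - \frac{b^{2} + v}{3} = - \frac{v + b^{2}}{3} = - \frac{v}{3} - \frac{b^{2}}{3}$)
$g = -499$ ($g = 8 - \frac{\left(38 + 1\right)^{2}}{3} = 8 - \frac{39^{2}}{3} = 8 - 507 = -499$)
$\sqrt{g + I{\left(92,-117 \right)}} = \sqrt{-499 - \left(-39 + \frac{92^{2}}{3}\right)} = \sqrt{-499 + \left(39 - \frac{8464}{3}\right)} = \sqrt{-499 - \frac{8347}{3}} = \sqrt{- \frac{9844}{3}} = \frac{2 i \sqrt{7383}}{3}$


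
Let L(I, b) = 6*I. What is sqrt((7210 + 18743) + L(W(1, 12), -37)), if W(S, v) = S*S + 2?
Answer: sqrt(25971) ≈ 161.16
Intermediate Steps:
W(S, v) = 2 + S**2 (W(S, v) = S**2 + 2 = 2 + S**2)
sqrt((7210 + 18743) + L(W(1, 12), -37)) = sqrt((7210 + 18743) + 6*(2 + 1**2)) = sqrt(25953 + 6*(2 + 1)) = sqrt(25953 + 6*3) = sqrt(25953 + 18) = sqrt(25971)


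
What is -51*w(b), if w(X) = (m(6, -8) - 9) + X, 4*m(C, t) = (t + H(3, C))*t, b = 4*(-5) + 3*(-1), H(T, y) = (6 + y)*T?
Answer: 4488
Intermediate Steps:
H(T, y) = T*(6 + y)
b = -23 (b = -20 - 3 = -23)
m(C, t) = t*(18 + t + 3*C)/4 (m(C, t) = ((t + 3*(6 + C))*t)/4 = ((t + (18 + 3*C))*t)/4 = ((18 + t + 3*C)*t)/4 = (t*(18 + t + 3*C))/4 = t*(18 + t + 3*C)/4)
w(X) = -65 + X (w(X) = ((1/4)*(-8)*(18 - 8 + 3*6) - 9) + X = ((1/4)*(-8)*(18 - 8 + 18) - 9) + X = ((1/4)*(-8)*28 - 9) + X = (-56 - 9) + X = -65 + X)
-51*w(b) = -51*(-65 - 23) = -51*(-88) = 4488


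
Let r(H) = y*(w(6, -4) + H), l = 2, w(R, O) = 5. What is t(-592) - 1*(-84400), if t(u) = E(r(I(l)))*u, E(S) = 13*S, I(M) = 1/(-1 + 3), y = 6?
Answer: -169568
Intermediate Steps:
I(M) = ½ (I(M) = 1/2 = ½)
r(H) = 30 + 6*H (r(H) = 6*(5 + H) = 30 + 6*H)
t(u) = 429*u (t(u) = (13*(30 + 6*(½)))*u = (13*(30 + 3))*u = (13*33)*u = 429*u)
t(-592) - 1*(-84400) = 429*(-592) - 1*(-84400) = -253968 + 84400 = -169568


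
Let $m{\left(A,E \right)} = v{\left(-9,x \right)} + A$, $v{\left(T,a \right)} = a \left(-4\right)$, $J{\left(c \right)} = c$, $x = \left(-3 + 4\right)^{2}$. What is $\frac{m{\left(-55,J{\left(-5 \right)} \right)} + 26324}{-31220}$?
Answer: $- \frac{5253}{6244} \approx -0.84129$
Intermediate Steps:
$x = 1$ ($x = 1^{2} = 1$)
$v{\left(T,a \right)} = - 4 a$
$m{\left(A,E \right)} = -4 + A$ ($m{\left(A,E \right)} = \left(-4\right) 1 + A = -4 + A$)
$\frac{m{\left(-55,J{\left(-5 \right)} \right)} + 26324}{-31220} = \frac{\left(-4 - 55\right) + 26324}{-31220} = \left(-59 + 26324\right) \left(- \frac{1}{31220}\right) = 26265 \left(- \frac{1}{31220}\right) = - \frac{5253}{6244}$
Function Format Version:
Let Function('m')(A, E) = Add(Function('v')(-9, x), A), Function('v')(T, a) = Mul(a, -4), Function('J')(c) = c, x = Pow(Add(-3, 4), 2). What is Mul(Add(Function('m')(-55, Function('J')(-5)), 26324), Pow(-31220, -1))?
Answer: Rational(-5253, 6244) ≈ -0.84129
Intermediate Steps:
x = 1 (x = Pow(1, 2) = 1)
Function('v')(T, a) = Mul(-4, a)
Function('m')(A, E) = Add(-4, A) (Function('m')(A, E) = Add(Mul(-4, 1), A) = Add(-4, A))
Mul(Add(Function('m')(-55, Function('J')(-5)), 26324), Pow(-31220, -1)) = Mul(Add(Add(-4, -55), 26324), Pow(-31220, -1)) = Mul(Add(-59, 26324), Rational(-1, 31220)) = Mul(26265, Rational(-1, 31220)) = Rational(-5253, 6244)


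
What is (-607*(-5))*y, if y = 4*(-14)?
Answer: -169960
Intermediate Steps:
y = -56
(-607*(-5))*y = -607*(-5)*(-56) = 3035*(-56) = -169960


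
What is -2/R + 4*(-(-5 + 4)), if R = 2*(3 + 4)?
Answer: 27/7 ≈ 3.8571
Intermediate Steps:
R = 14 (R = 2*7 = 14)
-2/R + 4*(-(-5 + 4)) = -2/14 + 4*(-(-5 + 4)) = -2*1/14 + 4*(-1*(-1)) = -1/7 + 4*1 = -1/7 + 4 = 27/7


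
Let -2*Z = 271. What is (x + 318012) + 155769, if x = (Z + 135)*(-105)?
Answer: 947667/2 ≈ 4.7383e+5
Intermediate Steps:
Z = -271/2 (Z = -½*271 = -271/2 ≈ -135.50)
x = 105/2 (x = (-271/2 + 135)*(-105) = -½*(-105) = 105/2 ≈ 52.500)
(x + 318012) + 155769 = (105/2 + 318012) + 155769 = 636129/2 + 155769 = 947667/2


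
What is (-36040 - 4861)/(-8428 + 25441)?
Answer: -40901/17013 ≈ -2.4041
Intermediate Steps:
(-36040 - 4861)/(-8428 + 25441) = -40901/17013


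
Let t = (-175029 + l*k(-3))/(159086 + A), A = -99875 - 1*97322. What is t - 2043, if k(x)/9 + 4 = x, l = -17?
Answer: -77686815/38111 ≈ -2038.4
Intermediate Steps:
A = -197197 (A = -99875 - 97322 = -197197)
k(x) = -36 + 9*x
t = 173958/38111 (t = (-175029 - 17*(-36 + 9*(-3)))/(159086 - 197197) = (-175029 - 17*(-36 - 27))/(-38111) = (-175029 - 17*(-63))*(-1/38111) = (-175029 + 1071)*(-1/38111) = -173958*(-1/38111) = 173958/38111 ≈ 4.5645)
t - 2043 = 173958/38111 - 2043 = -77686815/38111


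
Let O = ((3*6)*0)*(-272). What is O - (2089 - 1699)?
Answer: -390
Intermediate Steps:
O = 0 (O = (18*0)*(-272) = 0*(-272) = 0)
O - (2089 - 1699) = 0 - (2089 - 1699) = 0 - 1*390 = 0 - 390 = -390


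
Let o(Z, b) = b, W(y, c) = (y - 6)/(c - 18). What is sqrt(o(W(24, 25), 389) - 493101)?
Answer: 22*I*sqrt(1018) ≈ 701.93*I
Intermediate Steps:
W(y, c) = (-6 + y)/(-18 + c)
sqrt(o(W(24, 25), 389) - 493101) = sqrt(389 - 493101) = sqrt(-492712) = 22*I*sqrt(1018)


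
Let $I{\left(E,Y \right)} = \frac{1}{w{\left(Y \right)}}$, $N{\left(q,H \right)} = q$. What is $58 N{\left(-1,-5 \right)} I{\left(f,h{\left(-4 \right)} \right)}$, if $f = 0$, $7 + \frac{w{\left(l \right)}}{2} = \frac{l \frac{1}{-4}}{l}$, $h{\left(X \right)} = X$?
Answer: $4$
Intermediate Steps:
$w{\left(l \right)} = - \frac{29}{2}$ ($w{\left(l \right)} = -14 + 2 \frac{l \frac{1}{-4}}{l} = -14 + 2 \frac{l \left(- \frac{1}{4}\right)}{l} = -14 + 2 \frac{\left(- \frac{1}{4}\right) l}{l} = -14 + 2 \left(- \frac{1}{4}\right) = -14 - \frac{1}{2} = - \frac{29}{2}$)
$I{\left(E,Y \right)} = - \frac{2}{29}$ ($I{\left(E,Y \right)} = \frac{1}{- \frac{29}{2}} = - \frac{2}{29}$)
$58 N{\left(-1,-5 \right)} I{\left(f,h{\left(-4 \right)} \right)} = 58 \left(-1\right) \left(- \frac{2}{29}\right) = \left(-58\right) \left(- \frac{2}{29}\right) = 4$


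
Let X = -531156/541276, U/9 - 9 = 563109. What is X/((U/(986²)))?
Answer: -21516155774/114300846963 ≈ -0.18824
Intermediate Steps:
U = 5068062 (U = 81 + 9*563109 = 81 + 5067981 = 5068062)
X = -132789/135319 (X = -531156*1/541276 = -132789/135319 ≈ -0.98130)
X/((U/(986²))) = -132789/(135319*(5068062/(986²))) = -132789/(135319*(5068062/972196)) = -132789/(135319*(5068062*(1/972196))) = -132789/(135319*2534031/486098) = -132789/135319*486098/2534031 = -21516155774/114300846963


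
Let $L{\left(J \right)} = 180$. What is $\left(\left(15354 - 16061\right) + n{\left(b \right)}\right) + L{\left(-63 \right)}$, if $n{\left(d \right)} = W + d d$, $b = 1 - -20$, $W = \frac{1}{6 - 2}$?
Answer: $- \frac{343}{4} \approx -85.75$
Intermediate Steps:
$W = \frac{1}{4} \approx 0.25$
$b = 21$ ($b = 1 + 20 = 21$)
$n{\left(d \right)} = \frac{1}{4} + d^{2}$ ($n{\left(d \right)} = \frac{1}{4} + d d = \frac{1}{4} + d^{2}$)
$\left(\left(15354 - 16061\right) + n{\left(b \right)}\right) + L{\left(-63 \right)} = \left(\left(15354 - 16061\right) + \left(\frac{1}{4} + 21^{2}\right)\right) + 180 = \left(\left(15354 - 16061\right) + \left(\frac{1}{4} + 441\right)\right) + 180 = \left(-707 + \frac{1765}{4}\right) + 180 = - \frac{1063}{4} + 180 = - \frac{343}{4}$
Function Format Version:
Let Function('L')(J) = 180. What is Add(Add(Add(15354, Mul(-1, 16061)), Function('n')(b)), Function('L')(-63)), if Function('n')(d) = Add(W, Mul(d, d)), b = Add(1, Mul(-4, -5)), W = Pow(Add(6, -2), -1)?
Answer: Rational(-343, 4) ≈ -85.750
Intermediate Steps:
W = Rational(1, 4) (W = Pow(4, -1) = Rational(1, 4) ≈ 0.25000)
b = 21 (b = Add(1, 20) = 21)
Function('n')(d) = Add(Rational(1, 4), Pow(d, 2)) (Function('n')(d) = Add(Rational(1, 4), Mul(d, d)) = Add(Rational(1, 4), Pow(d, 2)))
Add(Add(Add(15354, Mul(-1, 16061)), Function('n')(b)), Function('L')(-63)) = Add(Add(Add(15354, Mul(-1, 16061)), Add(Rational(1, 4), Pow(21, 2))), 180) = Add(Add(Add(15354, -16061), Add(Rational(1, 4), 441)), 180) = Add(Add(-707, Rational(1765, 4)), 180) = Add(Rational(-1063, 4), 180) = Rational(-343, 4)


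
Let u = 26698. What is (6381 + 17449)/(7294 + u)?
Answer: 11915/16996 ≈ 0.70105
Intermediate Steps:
(6381 + 17449)/(7294 + u) = (6381 + 17449)/(7294 + 26698) = 23830/33992 = 23830*(1/33992) = 11915/16996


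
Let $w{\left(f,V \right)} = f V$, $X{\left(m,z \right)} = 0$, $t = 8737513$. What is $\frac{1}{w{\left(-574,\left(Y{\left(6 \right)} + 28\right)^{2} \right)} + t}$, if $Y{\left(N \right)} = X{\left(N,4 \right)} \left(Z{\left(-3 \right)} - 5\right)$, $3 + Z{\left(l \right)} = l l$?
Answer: $\frac{1}{8287497} \approx 1.2066 \cdot 10^{-7}$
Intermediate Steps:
$Z{\left(l \right)} = -3 + l^{2}$ ($Z{\left(l \right)} = -3 + l l = -3 + l^{2}$)
$Y{\left(N \right)} = 0$ ($Y{\left(N \right)} = 0 \left(\left(-3 + \left(-3\right)^{2}\right) - 5\right) = 0 \left(\left(-3 + 9\right) - 5\right) = 0 \left(6 - 5\right) = 0 \cdot 1 = 0$)
$w{\left(f,V \right)} = V f$
$\frac{1}{w{\left(-574,\left(Y{\left(6 \right)} + 28\right)^{2} \right)} + t} = \frac{1}{\left(0 + 28\right)^{2} \left(-574\right) + 8737513} = \frac{1}{28^{2} \left(-574\right) + 8737513} = \frac{1}{784 \left(-574\right) + 8737513} = \frac{1}{-450016 + 8737513} = \frac{1}{8287497}$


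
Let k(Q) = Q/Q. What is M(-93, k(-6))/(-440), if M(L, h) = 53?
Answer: -53/440 ≈ -0.12045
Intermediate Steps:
k(Q) = 1
M(-93, k(-6))/(-440) = 53/(-440) = 53*(-1/440) = -53/440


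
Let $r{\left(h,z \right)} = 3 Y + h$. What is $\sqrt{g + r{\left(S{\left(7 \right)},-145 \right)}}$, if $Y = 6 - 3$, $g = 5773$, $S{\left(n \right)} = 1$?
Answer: $\sqrt{5783} \approx 76.046$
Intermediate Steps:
$Y = 3$ ($Y = 6 - 3 = 3$)
$r{\left(h,z \right)} = 9 + h$ ($r{\left(h,z \right)} = 3 \cdot 3 + h = 9 + h$)
$\sqrt{g + r{\left(S{\left(7 \right)},-145 \right)}} = \sqrt{5773 + \left(9 + 1\right)} = \sqrt{5773 + 10} = \sqrt{5783}$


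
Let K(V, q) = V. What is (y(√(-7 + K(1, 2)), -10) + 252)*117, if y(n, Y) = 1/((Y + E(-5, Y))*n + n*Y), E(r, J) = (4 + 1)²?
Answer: 29484 - 39*I*√6/10 ≈ 29484.0 - 9.553*I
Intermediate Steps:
E(r, J) = 25 (E(r, J) = 5² = 25)
y(n, Y) = 1/(Y*n + n*(25 + Y)) (y(n, Y) = 1/((Y + 25)*n + n*Y) = 1/((25 + Y)*n + Y*n) = 1/(n*(25 + Y) + Y*n) = 1/(Y*n + n*(25 + Y)))
(y(√(-7 + K(1, 2)), -10) + 252)*117 = (1/((√(-7 + 1))*(25 + 2*(-10))) + 252)*117 = (1/((√(-6))*(25 - 20)) + 252)*117 = (1/((I*√6)*5) + 252)*117 = (-I*√6/6*(⅕) + 252)*117 = (-I*√6/30 + 252)*117 = (252 - I*√6/30)*117 = 29484 - 39*I*√6/10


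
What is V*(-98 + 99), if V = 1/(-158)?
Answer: -1/158 ≈ -0.0063291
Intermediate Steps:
V = -1/158 ≈ -0.0063291
V*(-98 + 99) = -(-98 + 99)/158 = -1/158*1 = -1/158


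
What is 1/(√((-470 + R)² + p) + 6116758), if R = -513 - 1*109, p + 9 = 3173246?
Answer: 6116758/37414724064863 - √4365701/37414724064863 ≈ 1.6343e-7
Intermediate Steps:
p = 3173237 (p = -9 + 3173246 = 3173237)
R = -622 (R = -513 - 109 = -622)
1/(√((-470 + R)² + p) + 6116758) = 1/(√((-470 - 622)² + 3173237) + 6116758) = 1/(√((-1092)² + 3173237) + 6116758) = 1/(√(1192464 + 3173237) + 6116758) = 1/(√4365701 + 6116758) = 1/(6116758 + √4365701)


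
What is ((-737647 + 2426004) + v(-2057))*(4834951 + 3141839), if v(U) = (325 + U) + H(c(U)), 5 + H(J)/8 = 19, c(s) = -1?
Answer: 13454746834230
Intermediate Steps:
H(J) = 112 (H(J) = -40 + 8*19 = -40 + 152 = 112)
v(U) = 437 + U (v(U) = (325 + U) + 112 = 437 + U)
((-737647 + 2426004) + v(-2057))*(4834951 + 3141839) = ((-737647 + 2426004) + (437 - 2057))*(4834951 + 3141839) = (1688357 - 1620)*7976790 = 1686737*7976790 = 13454746834230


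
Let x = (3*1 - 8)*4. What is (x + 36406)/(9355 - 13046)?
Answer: -36386/3691 ≈ -9.8580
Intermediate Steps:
x = -20 (x = (3 - 8)*4 = -5*4 = -20)
(x + 36406)/(9355 - 13046) = (-20 + 36406)/(9355 - 13046) = 36386/(-3691) = 36386*(-1/3691) = -36386/3691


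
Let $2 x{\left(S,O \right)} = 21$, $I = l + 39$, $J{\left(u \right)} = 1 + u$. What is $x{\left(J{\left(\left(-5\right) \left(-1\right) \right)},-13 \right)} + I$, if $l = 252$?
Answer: $\frac{603}{2} \approx 301.5$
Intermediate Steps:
$I = 291$ ($I = 252 + 39 = 291$)
$x{\left(S,O \right)} = \frac{21}{2}$ ($x{\left(S,O \right)} = \frac{1}{2} \cdot 21 = \frac{21}{2}$)
$x{\left(J{\left(\left(-5\right) \left(-1\right) \right)},-13 \right)} + I = \frac{21}{2} + 291 = \frac{603}{2}$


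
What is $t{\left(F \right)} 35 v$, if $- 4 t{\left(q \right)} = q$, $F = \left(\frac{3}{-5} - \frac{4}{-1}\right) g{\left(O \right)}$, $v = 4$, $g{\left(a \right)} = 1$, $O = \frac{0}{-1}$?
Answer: $-119$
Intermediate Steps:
$O = 0$ ($O = 0 \left(-1\right) = 0$)
$F = \frac{17}{5}$ ($F = \left(\frac{3}{-5} - \frac{4}{-1}\right) 1 = \left(3 \left(- \frac{1}{5}\right) - -4\right) 1 = \left(- \frac{3}{5} + 4\right) 1 = \frac{17}{5} \cdot 1 = \frac{17}{5} \approx 3.4$)
$t{\left(q \right)} = - \frac{q}{4}$
$t{\left(F \right)} 35 v = \left(- \frac{1}{4}\right) \frac{17}{5} \cdot 35 \cdot 4 = \left(- \frac{17}{20}\right) 35 \cdot 4 = \left(- \frac{119}{4}\right) 4 = -119$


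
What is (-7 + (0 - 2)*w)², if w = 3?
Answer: 169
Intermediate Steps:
(-7 + (0 - 2)*w)² = (-7 + (0 - 2)*3)² = (-7 - 2*3)² = (-7 - 6)² = (-13)² = 169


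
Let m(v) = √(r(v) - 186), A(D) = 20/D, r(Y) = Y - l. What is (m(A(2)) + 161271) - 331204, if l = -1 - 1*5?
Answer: -169933 + I*√170 ≈ -1.6993e+5 + 13.038*I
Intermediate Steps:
l = -6 (l = -1 - 5 = -6)
r(Y) = 6 + Y (r(Y) = Y - 1*(-6) = Y + 6 = 6 + Y)
m(v) = √(-180 + v) (m(v) = √((6 + v) - 186) = √(-180 + v))
(m(A(2)) + 161271) - 331204 = (√(-180 + 20/2) + 161271) - 331204 = (√(-180 + 20*(½)) + 161271) - 331204 = (√(-180 + 10) + 161271) - 331204 = (√(-170) + 161271) - 331204 = (I*√170 + 161271) - 331204 = (161271 + I*√170) - 331204 = -169933 + I*√170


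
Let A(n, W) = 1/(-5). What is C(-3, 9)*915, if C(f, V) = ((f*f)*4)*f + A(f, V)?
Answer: -99003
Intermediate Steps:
A(n, W) = -1/5
C(f, V) = -1/5 + 4*f**3 (C(f, V) = ((f*f)*4)*f - 1/5 = (f**2*4)*f - 1/5 = (4*f**2)*f - 1/5 = 4*f**3 - 1/5 = -1/5 + 4*f**3)
C(-3, 9)*915 = (-1/5 + 4*(-3)**3)*915 = (-1/5 + 4*(-27))*915 = (-1/5 - 108)*915 = -541/5*915 = -99003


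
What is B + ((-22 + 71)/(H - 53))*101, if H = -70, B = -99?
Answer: -17126/123 ≈ -139.24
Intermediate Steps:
B + ((-22 + 71)/(H - 53))*101 = -99 + ((-22 + 71)/(-70 - 53))*101 = -99 + (49/(-123))*101 = -99 + (49*(-1/123))*101 = -99 - 49/123*101 = -99 - 4949/123 = -17126/123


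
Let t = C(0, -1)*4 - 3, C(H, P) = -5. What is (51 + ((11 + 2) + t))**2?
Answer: 1681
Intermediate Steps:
t = -23 (t = -5*4 - 3 = -20 - 3 = -23)
(51 + ((11 + 2) + t))**2 = (51 + ((11 + 2) - 23))**2 = (51 + (13 - 23))**2 = (51 - 10)**2 = 41**2 = 1681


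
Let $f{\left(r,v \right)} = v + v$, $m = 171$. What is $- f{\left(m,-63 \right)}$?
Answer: $126$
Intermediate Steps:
$f{\left(r,v \right)} = 2 v$
$- f{\left(m,-63 \right)} = - 2 \left(-63\right) = \left(-1\right) \left(-126\right) = 126$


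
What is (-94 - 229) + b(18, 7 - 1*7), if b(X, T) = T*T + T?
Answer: -323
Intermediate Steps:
b(X, T) = T + T**2 (b(X, T) = T**2 + T = T + T**2)
(-94 - 229) + b(18, 7 - 1*7) = (-94 - 229) + (7 - 1*7)*(1 + (7 - 1*7)) = -323 + (7 - 7)*(1 + (7 - 7)) = -323 + 0*(1 + 0) = -323 + 0*1 = -323 + 0 = -323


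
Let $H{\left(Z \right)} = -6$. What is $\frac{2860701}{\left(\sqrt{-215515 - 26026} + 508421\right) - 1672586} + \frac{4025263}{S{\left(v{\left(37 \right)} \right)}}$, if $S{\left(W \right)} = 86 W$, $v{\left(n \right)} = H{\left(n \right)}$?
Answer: $- \frac{2728539226381451299}{349662340301628} - \frac{2860701 i \sqrt{241541}}{1355280388766} \approx -7803.4 - 0.0010374 i$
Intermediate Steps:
$v{\left(n \right)} = -6$
$\frac{2860701}{\left(\sqrt{-215515 - 26026} + 508421\right) - 1672586} + \frac{4025263}{S{\left(v{\left(37 \right)} \right)}} = \frac{2860701}{\left(\sqrt{-215515 - 26026} + 508421\right) - 1672586} + \frac{4025263}{86 \left(-6\right)} = \frac{2860701}{\left(\sqrt{-241541} + 508421\right) - 1672586} + \frac{4025263}{-516} = \frac{2860701}{\left(i \sqrt{241541} + 508421\right) - 1672586} + 4025263 \left(- \frac{1}{516}\right) = \frac{2860701}{\left(508421 + i \sqrt{241541}\right) - 1672586} - \frac{4025263}{516} = \frac{2860701}{-1164165 + i \sqrt{241541}} - \frac{4025263}{516} = - \frac{4025263}{516} + \frac{2860701}{-1164165 + i \sqrt{241541}}$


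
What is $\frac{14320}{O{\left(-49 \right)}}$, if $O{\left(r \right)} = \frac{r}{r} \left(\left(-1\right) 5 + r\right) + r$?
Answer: $- \frac{14320}{103} \approx -139.03$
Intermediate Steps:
$O{\left(r \right)} = -5 + 2 r$ ($O{\left(r \right)} = 1 \left(-5 + r\right) + r = \left(-5 + r\right) + r = -5 + 2 r$)
$\frac{14320}{O{\left(-49 \right)}} = \frac{14320}{-5 + 2 \left(-49\right)} = \frac{14320}{-5 - 98} = \frac{14320}{-103} = 14320 \left(- \frac{1}{103}\right) = - \frac{14320}{103}$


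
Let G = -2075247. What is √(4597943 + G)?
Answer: 2*√630674 ≈ 1588.3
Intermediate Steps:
√(4597943 + G) = √(4597943 - 2075247) = √2522696 = 2*√630674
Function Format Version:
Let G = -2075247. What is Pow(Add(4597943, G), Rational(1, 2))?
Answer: Mul(2, Pow(630674, Rational(1, 2))) ≈ 1588.3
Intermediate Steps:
Pow(Add(4597943, G), Rational(1, 2)) = Pow(Add(4597943, -2075247), Rational(1, 2)) = Pow(2522696, Rational(1, 2)) = Mul(2, Pow(630674, Rational(1, 2)))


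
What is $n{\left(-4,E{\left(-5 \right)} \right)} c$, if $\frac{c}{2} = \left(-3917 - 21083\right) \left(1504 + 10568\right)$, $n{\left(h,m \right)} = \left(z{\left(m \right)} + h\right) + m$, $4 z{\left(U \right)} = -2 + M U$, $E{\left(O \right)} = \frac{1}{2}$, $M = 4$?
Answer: $2112600000$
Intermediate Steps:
$E{\left(O \right)} = \frac{1}{2}$
$z{\left(U \right)} = - \frac{1}{2} + U$ ($z{\left(U \right)} = \frac{-2 + 4 U}{4} = - \frac{1}{2} + U$)
$n{\left(h,m \right)} = - \frac{1}{2} + h + 2 m$ ($n{\left(h,m \right)} = \left(\left(- \frac{1}{2} + m\right) + h\right) + m = \left(- \frac{1}{2} + h + m\right) + m = - \frac{1}{2} + h + 2 m$)
$c = -603600000$ ($c = 2 \left(-3917 - 21083\right) \left(1504 + 10568\right) = 2 \left(\left(-25000\right) 12072\right) = 2 \left(-301800000\right) = -603600000$)
$n{\left(-4,E{\left(-5 \right)} \right)} c = \left(- \frac{1}{2} - 4 + 2 \cdot \frac{1}{2}\right) \left(-603600000\right) = \left(- \frac{1}{2} - 4 + 1\right) \left(-603600000\right) = \left(- \frac{7}{2}\right) \left(-603600000\right) = 2112600000$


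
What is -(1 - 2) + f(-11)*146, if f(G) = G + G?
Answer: -3211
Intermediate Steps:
f(G) = 2*G
-(1 - 2) + f(-11)*146 = -(1 - 2) + (2*(-11))*146 = -1*(-1) - 22*146 = 1 - 3212 = -3211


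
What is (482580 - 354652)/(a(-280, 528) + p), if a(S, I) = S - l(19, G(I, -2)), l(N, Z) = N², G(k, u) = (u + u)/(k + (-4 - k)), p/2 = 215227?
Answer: 127928/429813 ≈ 0.29764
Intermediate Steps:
p = 430454 (p = 2*215227 = 430454)
G(k, u) = -u/2 (G(k, u) = (2*u)/(-4) = (2*u)*(-¼) = -u/2)
a(S, I) = -361 + S (a(S, I) = S - 1*19² = S - 1*361 = S - 361 = -361 + S)
(482580 - 354652)/(a(-280, 528) + p) = (482580 - 354652)/((-361 - 280) + 430454) = 127928/(-641 + 430454) = 127928/429813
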